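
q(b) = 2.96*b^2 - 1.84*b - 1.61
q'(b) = 5.92*b - 1.84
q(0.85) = -1.04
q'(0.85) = 3.19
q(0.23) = -1.88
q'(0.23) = -0.48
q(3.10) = 21.13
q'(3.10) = 16.51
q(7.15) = 136.56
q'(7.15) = 40.49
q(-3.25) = 35.64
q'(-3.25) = -21.08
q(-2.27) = 17.82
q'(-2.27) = -15.28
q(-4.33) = 61.85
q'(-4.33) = -27.47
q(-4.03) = 53.88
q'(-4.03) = -25.70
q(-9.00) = 254.71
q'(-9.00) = -55.12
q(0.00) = -1.61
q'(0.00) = -1.84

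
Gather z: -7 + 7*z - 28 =7*z - 35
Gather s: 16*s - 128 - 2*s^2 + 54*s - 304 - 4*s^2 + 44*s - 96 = -6*s^2 + 114*s - 528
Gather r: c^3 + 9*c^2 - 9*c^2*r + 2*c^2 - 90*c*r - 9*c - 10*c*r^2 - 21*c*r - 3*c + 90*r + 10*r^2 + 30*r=c^3 + 11*c^2 - 12*c + r^2*(10 - 10*c) + r*(-9*c^2 - 111*c + 120)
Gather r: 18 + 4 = 22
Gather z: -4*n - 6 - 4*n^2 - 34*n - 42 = -4*n^2 - 38*n - 48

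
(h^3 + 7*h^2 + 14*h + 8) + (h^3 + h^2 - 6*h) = 2*h^3 + 8*h^2 + 8*h + 8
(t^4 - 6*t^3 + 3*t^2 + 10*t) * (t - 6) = t^5 - 12*t^4 + 39*t^3 - 8*t^2 - 60*t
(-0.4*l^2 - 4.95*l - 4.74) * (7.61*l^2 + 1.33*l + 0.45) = -3.044*l^4 - 38.2015*l^3 - 42.8349*l^2 - 8.5317*l - 2.133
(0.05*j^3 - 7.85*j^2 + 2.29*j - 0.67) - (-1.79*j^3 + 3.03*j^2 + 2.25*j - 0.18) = 1.84*j^3 - 10.88*j^2 + 0.04*j - 0.49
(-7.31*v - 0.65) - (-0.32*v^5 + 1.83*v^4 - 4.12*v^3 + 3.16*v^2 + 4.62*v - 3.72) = 0.32*v^5 - 1.83*v^4 + 4.12*v^3 - 3.16*v^2 - 11.93*v + 3.07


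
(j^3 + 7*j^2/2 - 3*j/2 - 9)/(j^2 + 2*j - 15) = (2*j^3 + 7*j^2 - 3*j - 18)/(2*(j^2 + 2*j - 15))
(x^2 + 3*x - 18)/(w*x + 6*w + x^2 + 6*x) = (x - 3)/(w + x)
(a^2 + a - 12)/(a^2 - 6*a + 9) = (a + 4)/(a - 3)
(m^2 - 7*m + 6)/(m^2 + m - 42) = (m - 1)/(m + 7)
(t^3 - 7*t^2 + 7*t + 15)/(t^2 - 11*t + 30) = (t^2 - 2*t - 3)/(t - 6)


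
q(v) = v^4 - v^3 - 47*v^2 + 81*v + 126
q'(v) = 4*v^3 - 3*v^2 - 94*v + 81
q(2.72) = 33.21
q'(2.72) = -116.38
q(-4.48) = -687.45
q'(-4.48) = 82.25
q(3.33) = -39.41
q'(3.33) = -117.58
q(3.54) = -63.57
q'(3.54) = -111.91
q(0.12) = 135.04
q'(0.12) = 69.68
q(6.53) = 190.61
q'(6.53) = 453.04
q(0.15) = 137.09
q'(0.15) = 66.85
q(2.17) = 92.41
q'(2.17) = -96.23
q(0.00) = 126.00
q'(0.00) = 81.00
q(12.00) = 13338.00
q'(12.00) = 5433.00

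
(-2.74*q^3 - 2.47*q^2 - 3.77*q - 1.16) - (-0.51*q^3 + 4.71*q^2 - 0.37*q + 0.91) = -2.23*q^3 - 7.18*q^2 - 3.4*q - 2.07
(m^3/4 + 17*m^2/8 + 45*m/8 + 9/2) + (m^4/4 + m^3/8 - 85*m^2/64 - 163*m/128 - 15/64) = m^4/4 + 3*m^3/8 + 51*m^2/64 + 557*m/128 + 273/64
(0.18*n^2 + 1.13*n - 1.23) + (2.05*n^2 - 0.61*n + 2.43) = 2.23*n^2 + 0.52*n + 1.2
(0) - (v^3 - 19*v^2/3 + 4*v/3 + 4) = -v^3 + 19*v^2/3 - 4*v/3 - 4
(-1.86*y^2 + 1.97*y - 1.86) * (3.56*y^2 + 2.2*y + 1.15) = -6.6216*y^4 + 2.9212*y^3 - 4.4266*y^2 - 1.8265*y - 2.139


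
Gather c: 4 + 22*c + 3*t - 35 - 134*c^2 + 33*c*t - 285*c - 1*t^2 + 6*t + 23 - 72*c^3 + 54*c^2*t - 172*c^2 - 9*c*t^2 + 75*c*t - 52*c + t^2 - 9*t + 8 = -72*c^3 + c^2*(54*t - 306) + c*(-9*t^2 + 108*t - 315)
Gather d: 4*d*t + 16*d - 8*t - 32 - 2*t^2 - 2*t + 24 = d*(4*t + 16) - 2*t^2 - 10*t - 8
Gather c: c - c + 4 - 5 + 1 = 0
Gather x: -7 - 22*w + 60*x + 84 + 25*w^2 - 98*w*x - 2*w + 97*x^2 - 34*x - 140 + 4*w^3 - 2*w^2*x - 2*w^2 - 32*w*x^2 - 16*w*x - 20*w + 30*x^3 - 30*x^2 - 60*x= 4*w^3 + 23*w^2 - 44*w + 30*x^3 + x^2*(67 - 32*w) + x*(-2*w^2 - 114*w - 34) - 63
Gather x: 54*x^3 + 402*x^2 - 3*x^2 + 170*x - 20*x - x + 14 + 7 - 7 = 54*x^3 + 399*x^2 + 149*x + 14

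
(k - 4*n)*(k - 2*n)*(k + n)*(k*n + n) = k^4*n - 5*k^3*n^2 + k^3*n + 2*k^2*n^3 - 5*k^2*n^2 + 8*k*n^4 + 2*k*n^3 + 8*n^4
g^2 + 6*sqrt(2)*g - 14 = (g - sqrt(2))*(g + 7*sqrt(2))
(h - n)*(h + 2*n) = h^2 + h*n - 2*n^2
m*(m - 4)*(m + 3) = m^3 - m^2 - 12*m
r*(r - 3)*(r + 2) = r^3 - r^2 - 6*r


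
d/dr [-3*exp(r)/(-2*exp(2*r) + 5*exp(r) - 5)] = (15 - 6*exp(2*r))*exp(r)/(4*exp(4*r) - 20*exp(3*r) + 45*exp(2*r) - 50*exp(r) + 25)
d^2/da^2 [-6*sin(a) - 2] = 6*sin(a)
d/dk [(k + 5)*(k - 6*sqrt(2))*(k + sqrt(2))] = 3*k^2 - 10*sqrt(2)*k + 10*k - 25*sqrt(2) - 12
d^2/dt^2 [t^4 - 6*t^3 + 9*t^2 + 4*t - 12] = 12*t^2 - 36*t + 18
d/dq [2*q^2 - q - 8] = 4*q - 1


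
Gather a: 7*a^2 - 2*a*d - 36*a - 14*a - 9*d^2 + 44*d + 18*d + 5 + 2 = 7*a^2 + a*(-2*d - 50) - 9*d^2 + 62*d + 7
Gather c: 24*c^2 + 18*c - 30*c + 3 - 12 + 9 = 24*c^2 - 12*c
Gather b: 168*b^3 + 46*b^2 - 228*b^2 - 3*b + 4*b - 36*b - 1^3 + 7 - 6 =168*b^3 - 182*b^2 - 35*b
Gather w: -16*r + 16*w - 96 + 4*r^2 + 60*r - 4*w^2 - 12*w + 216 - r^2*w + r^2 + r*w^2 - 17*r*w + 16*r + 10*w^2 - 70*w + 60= 5*r^2 + 60*r + w^2*(r + 6) + w*(-r^2 - 17*r - 66) + 180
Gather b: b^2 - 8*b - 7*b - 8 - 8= b^2 - 15*b - 16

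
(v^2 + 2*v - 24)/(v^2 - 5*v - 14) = (-v^2 - 2*v + 24)/(-v^2 + 5*v + 14)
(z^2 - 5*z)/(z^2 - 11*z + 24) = z*(z - 5)/(z^2 - 11*z + 24)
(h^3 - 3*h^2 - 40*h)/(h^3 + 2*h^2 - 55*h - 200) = h/(h + 5)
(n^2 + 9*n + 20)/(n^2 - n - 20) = (n + 5)/(n - 5)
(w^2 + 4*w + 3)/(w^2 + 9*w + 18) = (w + 1)/(w + 6)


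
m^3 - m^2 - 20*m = m*(m - 5)*(m + 4)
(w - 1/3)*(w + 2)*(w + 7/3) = w^3 + 4*w^2 + 29*w/9 - 14/9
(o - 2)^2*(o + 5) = o^3 + o^2 - 16*o + 20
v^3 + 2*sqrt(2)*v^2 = v^2*(v + 2*sqrt(2))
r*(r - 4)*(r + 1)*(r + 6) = r^4 + 3*r^3 - 22*r^2 - 24*r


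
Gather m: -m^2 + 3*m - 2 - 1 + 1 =-m^2 + 3*m - 2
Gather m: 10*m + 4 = 10*m + 4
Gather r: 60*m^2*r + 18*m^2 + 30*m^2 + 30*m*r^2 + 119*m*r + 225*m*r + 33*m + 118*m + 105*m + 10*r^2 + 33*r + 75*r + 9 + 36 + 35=48*m^2 + 256*m + r^2*(30*m + 10) + r*(60*m^2 + 344*m + 108) + 80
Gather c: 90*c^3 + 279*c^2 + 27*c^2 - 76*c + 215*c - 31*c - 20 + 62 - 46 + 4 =90*c^3 + 306*c^2 + 108*c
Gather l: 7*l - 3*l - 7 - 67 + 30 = 4*l - 44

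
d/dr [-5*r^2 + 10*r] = 10 - 10*r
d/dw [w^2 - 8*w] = 2*w - 8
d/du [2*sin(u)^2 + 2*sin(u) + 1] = 2*sin(2*u) + 2*cos(u)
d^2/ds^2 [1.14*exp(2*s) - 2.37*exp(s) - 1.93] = (4.56*exp(s) - 2.37)*exp(s)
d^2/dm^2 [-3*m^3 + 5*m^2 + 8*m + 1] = 10 - 18*m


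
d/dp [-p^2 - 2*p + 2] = -2*p - 2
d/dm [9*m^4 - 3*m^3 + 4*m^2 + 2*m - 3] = 36*m^3 - 9*m^2 + 8*m + 2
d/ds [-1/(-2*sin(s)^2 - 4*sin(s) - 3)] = -4*(sin(s) + 1)*cos(s)/(4*sin(s) - cos(2*s) + 4)^2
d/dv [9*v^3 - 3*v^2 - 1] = 3*v*(9*v - 2)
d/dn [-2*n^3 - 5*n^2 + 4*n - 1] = -6*n^2 - 10*n + 4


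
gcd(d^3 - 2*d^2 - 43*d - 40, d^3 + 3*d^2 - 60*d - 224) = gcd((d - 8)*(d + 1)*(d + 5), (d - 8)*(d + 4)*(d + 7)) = d - 8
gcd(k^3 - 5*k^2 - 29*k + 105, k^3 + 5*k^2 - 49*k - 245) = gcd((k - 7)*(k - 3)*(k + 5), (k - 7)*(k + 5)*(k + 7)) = k^2 - 2*k - 35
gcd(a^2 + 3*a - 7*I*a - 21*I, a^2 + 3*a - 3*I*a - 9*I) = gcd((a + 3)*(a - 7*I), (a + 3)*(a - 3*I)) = a + 3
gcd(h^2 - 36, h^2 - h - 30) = h - 6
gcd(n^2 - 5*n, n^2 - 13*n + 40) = n - 5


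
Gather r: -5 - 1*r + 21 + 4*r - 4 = 3*r + 12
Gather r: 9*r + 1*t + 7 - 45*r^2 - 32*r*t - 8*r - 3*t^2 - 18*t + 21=-45*r^2 + r*(1 - 32*t) - 3*t^2 - 17*t + 28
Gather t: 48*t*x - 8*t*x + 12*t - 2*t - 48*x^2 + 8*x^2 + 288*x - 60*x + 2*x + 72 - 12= t*(40*x + 10) - 40*x^2 + 230*x + 60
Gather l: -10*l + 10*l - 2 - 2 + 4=0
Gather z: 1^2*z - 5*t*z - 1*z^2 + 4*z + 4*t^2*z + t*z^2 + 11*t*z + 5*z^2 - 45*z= z^2*(t + 4) + z*(4*t^2 + 6*t - 40)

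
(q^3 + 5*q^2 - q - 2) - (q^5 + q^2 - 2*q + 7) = -q^5 + q^3 + 4*q^2 + q - 9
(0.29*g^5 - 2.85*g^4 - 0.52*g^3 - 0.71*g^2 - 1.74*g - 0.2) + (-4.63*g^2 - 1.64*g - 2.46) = 0.29*g^5 - 2.85*g^4 - 0.52*g^3 - 5.34*g^2 - 3.38*g - 2.66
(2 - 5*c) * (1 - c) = 5*c^2 - 7*c + 2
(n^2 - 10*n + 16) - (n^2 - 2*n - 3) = 19 - 8*n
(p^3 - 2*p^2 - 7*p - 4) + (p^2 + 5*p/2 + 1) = p^3 - p^2 - 9*p/2 - 3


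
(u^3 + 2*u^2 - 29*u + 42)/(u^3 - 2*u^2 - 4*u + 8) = (u^2 + 4*u - 21)/(u^2 - 4)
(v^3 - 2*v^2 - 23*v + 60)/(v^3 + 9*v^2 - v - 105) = (v - 4)/(v + 7)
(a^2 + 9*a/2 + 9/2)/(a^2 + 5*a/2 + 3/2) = (a + 3)/(a + 1)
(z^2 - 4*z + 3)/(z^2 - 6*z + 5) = (z - 3)/(z - 5)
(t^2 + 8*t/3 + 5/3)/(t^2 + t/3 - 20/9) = 3*(t + 1)/(3*t - 4)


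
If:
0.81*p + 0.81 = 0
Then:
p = -1.00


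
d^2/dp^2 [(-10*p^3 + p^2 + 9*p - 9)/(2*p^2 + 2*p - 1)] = 14*(-4*p^3 - 6*p^2 - 12*p - 5)/(8*p^6 + 24*p^5 + 12*p^4 - 16*p^3 - 6*p^2 + 6*p - 1)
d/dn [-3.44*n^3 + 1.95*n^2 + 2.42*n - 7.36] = -10.32*n^2 + 3.9*n + 2.42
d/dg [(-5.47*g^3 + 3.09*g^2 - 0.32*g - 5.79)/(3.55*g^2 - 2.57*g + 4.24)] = (-19.4185*g^4 + 28.1158*g^3 - 76.3837*g^2 + 67.3122*g - 16.2371)/(12.6025*g^4 - 18.247*g^3 + 36.7089*g^2 - 21.7936*g + 17.9776)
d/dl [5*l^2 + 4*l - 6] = 10*l + 4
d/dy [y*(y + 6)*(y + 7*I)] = 3*y^2 + y*(12 + 14*I) + 42*I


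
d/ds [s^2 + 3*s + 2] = 2*s + 3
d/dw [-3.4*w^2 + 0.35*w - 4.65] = 0.35 - 6.8*w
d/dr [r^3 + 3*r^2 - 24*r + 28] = 3*r^2 + 6*r - 24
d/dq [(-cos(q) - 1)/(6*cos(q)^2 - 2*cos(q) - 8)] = -3*sin(q)/(2*(3*cos(q) - 4)^2)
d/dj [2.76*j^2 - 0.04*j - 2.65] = 5.52*j - 0.04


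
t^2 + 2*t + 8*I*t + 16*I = (t + 2)*(t + 8*I)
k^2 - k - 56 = (k - 8)*(k + 7)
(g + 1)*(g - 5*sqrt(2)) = g^2 - 5*sqrt(2)*g + g - 5*sqrt(2)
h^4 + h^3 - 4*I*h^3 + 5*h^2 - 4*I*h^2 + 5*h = h*(h + 1)*(h - 5*I)*(h + I)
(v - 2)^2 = v^2 - 4*v + 4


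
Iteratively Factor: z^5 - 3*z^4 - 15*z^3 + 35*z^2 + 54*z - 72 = (z - 4)*(z^4 + z^3 - 11*z^2 - 9*z + 18) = (z - 4)*(z - 1)*(z^3 + 2*z^2 - 9*z - 18) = (z - 4)*(z - 1)*(z + 2)*(z^2 - 9) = (z - 4)*(z - 3)*(z - 1)*(z + 2)*(z + 3)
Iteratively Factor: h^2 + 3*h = (h)*(h + 3)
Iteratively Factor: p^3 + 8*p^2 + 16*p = (p + 4)*(p^2 + 4*p) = (p + 4)^2*(p)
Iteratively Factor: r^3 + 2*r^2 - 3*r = (r + 3)*(r^2 - r) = (r - 1)*(r + 3)*(r)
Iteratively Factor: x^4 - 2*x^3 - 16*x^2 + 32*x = (x - 2)*(x^3 - 16*x) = x*(x - 2)*(x^2 - 16) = x*(x - 4)*(x - 2)*(x + 4)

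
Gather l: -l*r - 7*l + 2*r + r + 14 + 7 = l*(-r - 7) + 3*r + 21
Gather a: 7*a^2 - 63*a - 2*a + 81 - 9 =7*a^2 - 65*a + 72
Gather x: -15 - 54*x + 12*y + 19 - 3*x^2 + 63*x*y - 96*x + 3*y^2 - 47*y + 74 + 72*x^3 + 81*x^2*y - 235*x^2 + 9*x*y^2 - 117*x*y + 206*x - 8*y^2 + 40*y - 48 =72*x^3 + x^2*(81*y - 238) + x*(9*y^2 - 54*y + 56) - 5*y^2 + 5*y + 30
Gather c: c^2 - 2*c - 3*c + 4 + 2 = c^2 - 5*c + 6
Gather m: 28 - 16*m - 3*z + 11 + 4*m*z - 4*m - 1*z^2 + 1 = m*(4*z - 20) - z^2 - 3*z + 40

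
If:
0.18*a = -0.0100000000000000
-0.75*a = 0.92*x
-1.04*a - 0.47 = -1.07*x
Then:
No Solution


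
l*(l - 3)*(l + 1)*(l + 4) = l^4 + 2*l^3 - 11*l^2 - 12*l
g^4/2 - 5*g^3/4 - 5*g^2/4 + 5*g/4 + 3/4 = (g/2 + 1/2)*(g - 3)*(g - 1)*(g + 1/2)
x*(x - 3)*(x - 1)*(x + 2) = x^4 - 2*x^3 - 5*x^2 + 6*x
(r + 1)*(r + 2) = r^2 + 3*r + 2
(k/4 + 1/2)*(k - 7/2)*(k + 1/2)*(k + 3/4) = k^4/4 - k^3/16 - 17*k^2/8 - 149*k/64 - 21/32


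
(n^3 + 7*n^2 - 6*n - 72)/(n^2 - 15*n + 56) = (n^3 + 7*n^2 - 6*n - 72)/(n^2 - 15*n + 56)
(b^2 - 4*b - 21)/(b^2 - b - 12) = (b - 7)/(b - 4)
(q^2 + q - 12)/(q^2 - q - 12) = (-q^2 - q + 12)/(-q^2 + q + 12)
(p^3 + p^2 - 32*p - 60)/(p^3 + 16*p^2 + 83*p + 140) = (p^2 - 4*p - 12)/(p^2 + 11*p + 28)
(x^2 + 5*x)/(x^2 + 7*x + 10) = x/(x + 2)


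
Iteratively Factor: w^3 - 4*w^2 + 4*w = (w - 2)*(w^2 - 2*w) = (w - 2)^2*(w)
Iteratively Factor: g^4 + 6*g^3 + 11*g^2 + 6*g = (g + 1)*(g^3 + 5*g^2 + 6*g) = (g + 1)*(g + 2)*(g^2 + 3*g) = g*(g + 1)*(g + 2)*(g + 3)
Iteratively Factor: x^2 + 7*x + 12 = (x + 4)*(x + 3)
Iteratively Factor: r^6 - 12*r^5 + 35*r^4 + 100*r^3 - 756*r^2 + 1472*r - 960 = (r - 2)*(r^5 - 10*r^4 + 15*r^3 + 130*r^2 - 496*r + 480) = (r - 5)*(r - 2)*(r^4 - 5*r^3 - 10*r^2 + 80*r - 96) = (r - 5)*(r - 3)*(r - 2)*(r^3 - 2*r^2 - 16*r + 32) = (r - 5)*(r - 3)*(r - 2)^2*(r^2 - 16) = (r - 5)*(r - 4)*(r - 3)*(r - 2)^2*(r + 4)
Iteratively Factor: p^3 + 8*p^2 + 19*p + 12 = (p + 3)*(p^2 + 5*p + 4) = (p + 1)*(p + 3)*(p + 4)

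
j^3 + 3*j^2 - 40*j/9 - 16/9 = (j - 4/3)*(j + 1/3)*(j + 4)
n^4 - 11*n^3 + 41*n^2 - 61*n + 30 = (n - 5)*(n - 3)*(n - 2)*(n - 1)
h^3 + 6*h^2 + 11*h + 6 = (h + 1)*(h + 2)*(h + 3)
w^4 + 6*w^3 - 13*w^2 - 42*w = w*(w - 3)*(w + 2)*(w + 7)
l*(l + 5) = l^2 + 5*l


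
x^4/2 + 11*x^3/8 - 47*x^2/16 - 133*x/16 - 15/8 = (x/2 + 1)*(x - 5/2)*(x + 1/4)*(x + 3)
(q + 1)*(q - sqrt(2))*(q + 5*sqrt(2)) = q^3 + q^2 + 4*sqrt(2)*q^2 - 10*q + 4*sqrt(2)*q - 10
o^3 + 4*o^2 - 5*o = o*(o - 1)*(o + 5)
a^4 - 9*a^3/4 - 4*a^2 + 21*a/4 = a*(a - 3)*(a - 1)*(a + 7/4)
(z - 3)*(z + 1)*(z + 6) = z^3 + 4*z^2 - 15*z - 18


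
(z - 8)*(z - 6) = z^2 - 14*z + 48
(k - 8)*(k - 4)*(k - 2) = k^3 - 14*k^2 + 56*k - 64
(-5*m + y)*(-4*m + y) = 20*m^2 - 9*m*y + y^2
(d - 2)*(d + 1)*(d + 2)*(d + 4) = d^4 + 5*d^3 - 20*d - 16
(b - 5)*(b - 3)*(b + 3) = b^3 - 5*b^2 - 9*b + 45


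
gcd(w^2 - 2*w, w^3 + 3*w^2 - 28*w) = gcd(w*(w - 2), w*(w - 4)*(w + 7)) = w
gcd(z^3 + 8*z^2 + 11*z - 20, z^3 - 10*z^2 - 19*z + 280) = z + 5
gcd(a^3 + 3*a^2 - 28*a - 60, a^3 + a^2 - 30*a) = a^2 + a - 30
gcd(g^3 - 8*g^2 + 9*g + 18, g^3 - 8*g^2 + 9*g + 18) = g^3 - 8*g^2 + 9*g + 18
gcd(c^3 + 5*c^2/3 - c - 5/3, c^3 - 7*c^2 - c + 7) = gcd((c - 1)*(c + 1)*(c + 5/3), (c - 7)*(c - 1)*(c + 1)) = c^2 - 1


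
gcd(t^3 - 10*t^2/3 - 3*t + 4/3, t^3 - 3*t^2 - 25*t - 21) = t + 1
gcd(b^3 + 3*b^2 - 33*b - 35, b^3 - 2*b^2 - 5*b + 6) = 1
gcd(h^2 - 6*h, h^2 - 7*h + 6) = h - 6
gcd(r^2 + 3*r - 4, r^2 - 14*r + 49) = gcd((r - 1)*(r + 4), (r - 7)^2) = 1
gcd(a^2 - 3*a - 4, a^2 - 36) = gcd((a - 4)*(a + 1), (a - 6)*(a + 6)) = 1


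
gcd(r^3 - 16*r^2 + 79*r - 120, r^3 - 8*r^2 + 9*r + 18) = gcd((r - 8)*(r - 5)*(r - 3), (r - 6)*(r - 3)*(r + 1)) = r - 3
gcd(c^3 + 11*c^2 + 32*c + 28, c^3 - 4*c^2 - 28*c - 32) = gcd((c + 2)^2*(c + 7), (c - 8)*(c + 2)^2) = c^2 + 4*c + 4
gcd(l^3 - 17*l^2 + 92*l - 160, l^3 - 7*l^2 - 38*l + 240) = l^2 - 13*l + 40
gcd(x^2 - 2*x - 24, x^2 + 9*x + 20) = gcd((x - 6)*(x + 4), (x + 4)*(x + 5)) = x + 4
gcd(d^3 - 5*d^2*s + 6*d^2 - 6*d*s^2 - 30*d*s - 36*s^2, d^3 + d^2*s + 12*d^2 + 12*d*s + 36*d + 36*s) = d^2 + d*s + 6*d + 6*s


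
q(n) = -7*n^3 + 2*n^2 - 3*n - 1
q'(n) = -21*n^2 + 4*n - 3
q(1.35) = -18.63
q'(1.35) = -35.87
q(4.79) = -738.80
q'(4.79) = -465.67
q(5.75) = -1282.89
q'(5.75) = -674.31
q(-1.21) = 17.96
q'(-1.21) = -38.59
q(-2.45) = 121.30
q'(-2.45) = -138.85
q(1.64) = -31.42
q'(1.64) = -52.92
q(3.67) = -331.09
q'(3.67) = -271.17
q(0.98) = -8.61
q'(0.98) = -19.25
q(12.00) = -11845.00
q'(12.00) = -2979.00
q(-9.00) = 5291.00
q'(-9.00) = -1740.00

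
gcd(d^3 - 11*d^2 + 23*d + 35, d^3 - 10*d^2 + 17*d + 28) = d^2 - 6*d - 7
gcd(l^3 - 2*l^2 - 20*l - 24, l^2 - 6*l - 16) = l + 2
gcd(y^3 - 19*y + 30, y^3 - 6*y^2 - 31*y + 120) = y^2 + 2*y - 15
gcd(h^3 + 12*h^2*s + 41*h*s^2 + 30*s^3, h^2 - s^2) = h + s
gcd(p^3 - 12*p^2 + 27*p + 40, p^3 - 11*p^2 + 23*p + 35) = p^2 - 4*p - 5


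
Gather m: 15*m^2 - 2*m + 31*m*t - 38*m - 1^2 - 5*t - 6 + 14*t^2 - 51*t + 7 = 15*m^2 + m*(31*t - 40) + 14*t^2 - 56*t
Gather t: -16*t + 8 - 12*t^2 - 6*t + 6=-12*t^2 - 22*t + 14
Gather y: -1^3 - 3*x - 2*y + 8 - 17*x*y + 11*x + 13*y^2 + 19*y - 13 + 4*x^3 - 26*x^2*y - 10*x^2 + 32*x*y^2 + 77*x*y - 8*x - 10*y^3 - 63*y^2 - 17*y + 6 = 4*x^3 - 10*x^2 - 10*y^3 + y^2*(32*x - 50) + y*(-26*x^2 + 60*x)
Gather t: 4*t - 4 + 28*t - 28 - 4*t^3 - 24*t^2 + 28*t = -4*t^3 - 24*t^2 + 60*t - 32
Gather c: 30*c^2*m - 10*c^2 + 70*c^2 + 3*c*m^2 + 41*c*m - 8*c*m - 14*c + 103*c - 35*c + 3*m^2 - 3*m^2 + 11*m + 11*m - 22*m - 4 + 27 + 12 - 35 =c^2*(30*m + 60) + c*(3*m^2 + 33*m + 54)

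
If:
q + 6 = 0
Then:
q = -6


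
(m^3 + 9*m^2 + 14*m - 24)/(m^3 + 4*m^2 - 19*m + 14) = (m^2 + 10*m + 24)/(m^2 + 5*m - 14)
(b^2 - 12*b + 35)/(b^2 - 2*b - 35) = (b - 5)/(b + 5)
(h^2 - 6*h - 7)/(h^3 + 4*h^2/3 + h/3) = 3*(h - 7)/(h*(3*h + 1))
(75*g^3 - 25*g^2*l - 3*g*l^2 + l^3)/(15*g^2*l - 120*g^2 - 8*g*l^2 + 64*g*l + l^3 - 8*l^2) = (5*g + l)/(l - 8)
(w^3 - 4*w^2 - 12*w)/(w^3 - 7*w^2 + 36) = w/(w - 3)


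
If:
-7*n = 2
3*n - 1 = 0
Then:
No Solution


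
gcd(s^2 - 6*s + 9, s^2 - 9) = s - 3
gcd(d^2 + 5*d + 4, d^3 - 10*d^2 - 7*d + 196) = d + 4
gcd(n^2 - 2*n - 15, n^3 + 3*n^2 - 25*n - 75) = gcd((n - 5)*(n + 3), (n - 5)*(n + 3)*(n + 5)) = n^2 - 2*n - 15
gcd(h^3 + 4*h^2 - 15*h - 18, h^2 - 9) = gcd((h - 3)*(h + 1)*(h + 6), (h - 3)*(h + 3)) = h - 3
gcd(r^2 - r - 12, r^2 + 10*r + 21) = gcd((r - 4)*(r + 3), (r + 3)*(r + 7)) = r + 3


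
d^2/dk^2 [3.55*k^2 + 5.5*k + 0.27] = 7.10000000000000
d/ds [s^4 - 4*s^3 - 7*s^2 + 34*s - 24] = 4*s^3 - 12*s^2 - 14*s + 34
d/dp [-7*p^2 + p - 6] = 1 - 14*p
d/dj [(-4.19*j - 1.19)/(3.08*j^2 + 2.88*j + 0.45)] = (12.9052*j^2 + 7.3304*j + 1.5417)/(9.4864*j^4 + 17.7408*j^3 + 11.0664*j^2 + 2.592*j + 0.2025)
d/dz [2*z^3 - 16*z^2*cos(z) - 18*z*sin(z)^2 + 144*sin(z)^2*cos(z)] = 16*z^2*sin(z) + 6*z^2 - 18*z*sin(2*z) - 32*z*cos(z) - 36*sin(z) + 108*sin(3*z) + 9*cos(2*z) - 9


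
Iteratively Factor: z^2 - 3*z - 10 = (z + 2)*(z - 5)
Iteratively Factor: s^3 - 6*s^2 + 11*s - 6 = (s - 1)*(s^2 - 5*s + 6) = (s - 3)*(s - 1)*(s - 2)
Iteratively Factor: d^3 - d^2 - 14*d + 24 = (d - 2)*(d^2 + d - 12) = (d - 3)*(d - 2)*(d + 4)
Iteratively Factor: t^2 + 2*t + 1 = (t + 1)*(t + 1)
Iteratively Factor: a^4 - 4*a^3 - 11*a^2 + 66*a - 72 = (a - 2)*(a^3 - 2*a^2 - 15*a + 36) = (a - 3)*(a - 2)*(a^2 + a - 12) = (a - 3)*(a - 2)*(a + 4)*(a - 3)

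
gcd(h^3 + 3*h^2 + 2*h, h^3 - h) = h^2 + h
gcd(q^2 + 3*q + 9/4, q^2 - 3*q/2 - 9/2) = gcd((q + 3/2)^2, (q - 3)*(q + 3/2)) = q + 3/2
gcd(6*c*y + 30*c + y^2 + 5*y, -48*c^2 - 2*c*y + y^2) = 6*c + y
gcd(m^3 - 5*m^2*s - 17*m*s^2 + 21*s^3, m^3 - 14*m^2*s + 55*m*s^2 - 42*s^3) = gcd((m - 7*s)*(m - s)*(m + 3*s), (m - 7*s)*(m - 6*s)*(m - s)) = m^2 - 8*m*s + 7*s^2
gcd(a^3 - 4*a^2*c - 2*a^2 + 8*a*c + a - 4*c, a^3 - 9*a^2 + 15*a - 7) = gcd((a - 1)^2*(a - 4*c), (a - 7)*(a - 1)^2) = a^2 - 2*a + 1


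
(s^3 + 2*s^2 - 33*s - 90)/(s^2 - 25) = (s^2 - 3*s - 18)/(s - 5)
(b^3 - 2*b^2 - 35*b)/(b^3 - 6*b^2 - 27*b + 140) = b/(b - 4)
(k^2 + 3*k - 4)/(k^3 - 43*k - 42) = (-k^2 - 3*k + 4)/(-k^3 + 43*k + 42)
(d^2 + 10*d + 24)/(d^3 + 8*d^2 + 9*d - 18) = (d + 4)/(d^2 + 2*d - 3)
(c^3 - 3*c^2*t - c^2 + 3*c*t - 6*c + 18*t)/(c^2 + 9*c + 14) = (c^2 - 3*c*t - 3*c + 9*t)/(c + 7)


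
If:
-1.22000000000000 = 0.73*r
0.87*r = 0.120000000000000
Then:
No Solution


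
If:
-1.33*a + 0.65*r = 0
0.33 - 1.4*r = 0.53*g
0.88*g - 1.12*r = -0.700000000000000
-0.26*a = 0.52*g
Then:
No Solution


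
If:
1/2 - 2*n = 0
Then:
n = 1/4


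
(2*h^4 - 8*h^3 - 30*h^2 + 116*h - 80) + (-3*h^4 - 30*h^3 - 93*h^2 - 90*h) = -h^4 - 38*h^3 - 123*h^2 + 26*h - 80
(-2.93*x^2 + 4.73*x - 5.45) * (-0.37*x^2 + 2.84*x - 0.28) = 1.0841*x^4 - 10.0713*x^3 + 16.2701*x^2 - 16.8024*x + 1.526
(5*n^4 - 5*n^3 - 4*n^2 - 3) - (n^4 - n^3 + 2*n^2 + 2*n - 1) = 4*n^4 - 4*n^3 - 6*n^2 - 2*n - 2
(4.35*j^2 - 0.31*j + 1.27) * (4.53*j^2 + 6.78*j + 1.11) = 19.7055*j^4 + 28.0887*j^3 + 8.4798*j^2 + 8.2665*j + 1.4097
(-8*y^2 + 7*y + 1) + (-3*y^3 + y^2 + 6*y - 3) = -3*y^3 - 7*y^2 + 13*y - 2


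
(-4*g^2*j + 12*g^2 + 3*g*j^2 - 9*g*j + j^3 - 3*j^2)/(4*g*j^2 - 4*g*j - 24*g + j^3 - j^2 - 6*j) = (-g + j)/(j + 2)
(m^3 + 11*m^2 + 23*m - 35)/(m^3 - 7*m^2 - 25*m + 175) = (m^2 + 6*m - 7)/(m^2 - 12*m + 35)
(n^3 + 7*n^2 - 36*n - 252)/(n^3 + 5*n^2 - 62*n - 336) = (n - 6)/(n - 8)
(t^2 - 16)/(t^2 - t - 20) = (t - 4)/(t - 5)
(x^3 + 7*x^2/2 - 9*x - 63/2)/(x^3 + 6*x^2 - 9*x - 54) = (x + 7/2)/(x + 6)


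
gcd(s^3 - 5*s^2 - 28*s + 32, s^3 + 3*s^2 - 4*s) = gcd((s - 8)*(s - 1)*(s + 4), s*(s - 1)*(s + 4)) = s^2 + 3*s - 4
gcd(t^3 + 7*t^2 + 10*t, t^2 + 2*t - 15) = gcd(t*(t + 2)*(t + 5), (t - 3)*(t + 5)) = t + 5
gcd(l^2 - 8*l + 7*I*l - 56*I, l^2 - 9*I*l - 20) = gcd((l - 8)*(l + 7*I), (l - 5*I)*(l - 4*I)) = 1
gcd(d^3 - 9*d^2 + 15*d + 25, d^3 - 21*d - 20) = d^2 - 4*d - 5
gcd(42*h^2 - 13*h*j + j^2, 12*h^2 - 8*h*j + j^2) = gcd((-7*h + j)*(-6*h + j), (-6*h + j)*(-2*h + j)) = 6*h - j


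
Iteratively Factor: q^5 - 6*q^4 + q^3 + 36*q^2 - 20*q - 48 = (q + 1)*(q^4 - 7*q^3 + 8*q^2 + 28*q - 48) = (q - 3)*(q + 1)*(q^3 - 4*q^2 - 4*q + 16) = (q - 3)*(q + 1)*(q + 2)*(q^2 - 6*q + 8) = (q - 3)*(q - 2)*(q + 1)*(q + 2)*(q - 4)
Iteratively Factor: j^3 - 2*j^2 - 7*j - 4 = (j - 4)*(j^2 + 2*j + 1) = (j - 4)*(j + 1)*(j + 1)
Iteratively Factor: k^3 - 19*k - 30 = (k + 2)*(k^2 - 2*k - 15) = (k - 5)*(k + 2)*(k + 3)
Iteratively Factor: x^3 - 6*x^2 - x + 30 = (x - 5)*(x^2 - x - 6) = (x - 5)*(x + 2)*(x - 3)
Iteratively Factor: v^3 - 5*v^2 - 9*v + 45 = (v - 5)*(v^2 - 9) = (v - 5)*(v + 3)*(v - 3)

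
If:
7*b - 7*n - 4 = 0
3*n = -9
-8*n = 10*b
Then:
No Solution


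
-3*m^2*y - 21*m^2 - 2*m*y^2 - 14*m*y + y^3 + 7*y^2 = (-3*m + y)*(m + y)*(y + 7)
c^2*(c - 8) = c^3 - 8*c^2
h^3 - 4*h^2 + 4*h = h*(h - 2)^2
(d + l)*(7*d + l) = 7*d^2 + 8*d*l + l^2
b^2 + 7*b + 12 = (b + 3)*(b + 4)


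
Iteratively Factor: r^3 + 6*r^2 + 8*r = (r)*(r^2 + 6*r + 8) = r*(r + 2)*(r + 4)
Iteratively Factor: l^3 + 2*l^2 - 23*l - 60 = (l + 3)*(l^2 - l - 20) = (l + 3)*(l + 4)*(l - 5)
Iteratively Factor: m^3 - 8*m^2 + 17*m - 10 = (m - 1)*(m^2 - 7*m + 10) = (m - 5)*(m - 1)*(m - 2)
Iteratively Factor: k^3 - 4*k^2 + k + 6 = (k + 1)*(k^2 - 5*k + 6) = (k - 3)*(k + 1)*(k - 2)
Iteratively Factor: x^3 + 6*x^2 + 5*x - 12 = (x - 1)*(x^2 + 7*x + 12) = (x - 1)*(x + 3)*(x + 4)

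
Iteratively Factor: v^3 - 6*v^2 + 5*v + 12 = (v + 1)*(v^2 - 7*v + 12) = (v - 3)*(v + 1)*(v - 4)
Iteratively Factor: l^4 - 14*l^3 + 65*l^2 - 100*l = (l - 4)*(l^3 - 10*l^2 + 25*l) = l*(l - 4)*(l^2 - 10*l + 25) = l*(l - 5)*(l - 4)*(l - 5)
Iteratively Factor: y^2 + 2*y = (y + 2)*(y)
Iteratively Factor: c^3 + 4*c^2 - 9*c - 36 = (c + 4)*(c^2 - 9) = (c - 3)*(c + 4)*(c + 3)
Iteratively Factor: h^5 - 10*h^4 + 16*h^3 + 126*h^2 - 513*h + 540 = (h - 3)*(h^4 - 7*h^3 - 5*h^2 + 111*h - 180) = (h - 3)^2*(h^3 - 4*h^2 - 17*h + 60) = (h - 3)^2*(h + 4)*(h^2 - 8*h + 15) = (h - 5)*(h - 3)^2*(h + 4)*(h - 3)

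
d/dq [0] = 0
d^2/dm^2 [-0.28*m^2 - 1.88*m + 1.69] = -0.560000000000000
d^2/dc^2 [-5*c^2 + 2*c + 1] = -10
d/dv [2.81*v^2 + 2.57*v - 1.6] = 5.62*v + 2.57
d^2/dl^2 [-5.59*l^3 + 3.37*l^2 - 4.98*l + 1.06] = 6.74 - 33.54*l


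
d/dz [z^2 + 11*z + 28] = 2*z + 11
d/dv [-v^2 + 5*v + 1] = 5 - 2*v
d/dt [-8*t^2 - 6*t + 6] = -16*t - 6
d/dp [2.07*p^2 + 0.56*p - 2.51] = 4.14*p + 0.56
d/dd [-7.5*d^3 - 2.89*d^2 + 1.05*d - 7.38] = -22.5*d^2 - 5.78*d + 1.05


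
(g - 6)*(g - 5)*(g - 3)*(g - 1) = g^4 - 15*g^3 + 77*g^2 - 153*g + 90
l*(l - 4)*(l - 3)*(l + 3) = l^4 - 4*l^3 - 9*l^2 + 36*l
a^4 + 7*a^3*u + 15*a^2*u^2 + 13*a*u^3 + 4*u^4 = (a + u)^3*(a + 4*u)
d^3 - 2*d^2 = d^2*(d - 2)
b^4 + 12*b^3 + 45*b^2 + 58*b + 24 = (b + 1)^2*(b + 4)*(b + 6)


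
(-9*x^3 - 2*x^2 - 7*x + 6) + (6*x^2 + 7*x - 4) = -9*x^3 + 4*x^2 + 2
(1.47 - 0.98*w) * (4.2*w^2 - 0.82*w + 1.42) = -4.116*w^3 + 6.9776*w^2 - 2.597*w + 2.0874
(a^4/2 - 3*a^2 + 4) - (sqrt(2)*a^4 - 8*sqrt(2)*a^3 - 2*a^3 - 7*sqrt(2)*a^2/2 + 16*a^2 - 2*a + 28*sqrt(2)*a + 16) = -sqrt(2)*a^4 + a^4/2 + 2*a^3 + 8*sqrt(2)*a^3 - 19*a^2 + 7*sqrt(2)*a^2/2 - 28*sqrt(2)*a + 2*a - 12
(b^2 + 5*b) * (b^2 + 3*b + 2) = b^4 + 8*b^3 + 17*b^2 + 10*b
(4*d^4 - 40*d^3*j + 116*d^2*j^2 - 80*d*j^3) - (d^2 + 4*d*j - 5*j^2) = 4*d^4 - 40*d^3*j + 116*d^2*j^2 - d^2 - 80*d*j^3 - 4*d*j + 5*j^2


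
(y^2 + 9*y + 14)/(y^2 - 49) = (y + 2)/(y - 7)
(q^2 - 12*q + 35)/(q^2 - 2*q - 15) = (q - 7)/(q + 3)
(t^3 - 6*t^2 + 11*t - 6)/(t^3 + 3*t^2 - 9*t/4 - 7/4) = 4*(t^2 - 5*t + 6)/(4*t^2 + 16*t + 7)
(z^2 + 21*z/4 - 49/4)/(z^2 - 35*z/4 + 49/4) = (z + 7)/(z - 7)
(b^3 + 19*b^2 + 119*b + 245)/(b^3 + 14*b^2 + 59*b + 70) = (b + 7)/(b + 2)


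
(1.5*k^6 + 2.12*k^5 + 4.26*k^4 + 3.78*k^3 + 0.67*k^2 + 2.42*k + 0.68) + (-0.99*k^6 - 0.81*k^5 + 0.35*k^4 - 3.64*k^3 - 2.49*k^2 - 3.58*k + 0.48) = 0.51*k^6 + 1.31*k^5 + 4.61*k^4 + 0.14*k^3 - 1.82*k^2 - 1.16*k + 1.16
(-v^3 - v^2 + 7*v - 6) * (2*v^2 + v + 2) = -2*v^5 - 3*v^4 + 11*v^3 - 7*v^2 + 8*v - 12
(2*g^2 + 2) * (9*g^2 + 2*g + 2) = 18*g^4 + 4*g^3 + 22*g^2 + 4*g + 4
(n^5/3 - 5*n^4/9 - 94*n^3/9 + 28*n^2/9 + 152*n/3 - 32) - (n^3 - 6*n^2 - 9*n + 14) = n^5/3 - 5*n^4/9 - 103*n^3/9 + 82*n^2/9 + 179*n/3 - 46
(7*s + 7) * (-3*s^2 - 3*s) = -21*s^3 - 42*s^2 - 21*s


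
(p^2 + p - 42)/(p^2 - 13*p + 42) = (p + 7)/(p - 7)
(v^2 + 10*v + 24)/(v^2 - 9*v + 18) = (v^2 + 10*v + 24)/(v^2 - 9*v + 18)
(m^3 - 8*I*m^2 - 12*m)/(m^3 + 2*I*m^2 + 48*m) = (m - 2*I)/(m + 8*I)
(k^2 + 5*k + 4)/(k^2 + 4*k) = (k + 1)/k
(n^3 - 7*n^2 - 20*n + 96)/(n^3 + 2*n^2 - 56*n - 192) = (n - 3)/(n + 6)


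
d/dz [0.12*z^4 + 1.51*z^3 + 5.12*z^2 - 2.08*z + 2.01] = 0.48*z^3 + 4.53*z^2 + 10.24*z - 2.08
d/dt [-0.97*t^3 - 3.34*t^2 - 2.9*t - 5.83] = -2.91*t^2 - 6.68*t - 2.9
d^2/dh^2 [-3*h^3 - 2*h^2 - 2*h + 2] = -18*h - 4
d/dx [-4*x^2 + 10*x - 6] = 10 - 8*x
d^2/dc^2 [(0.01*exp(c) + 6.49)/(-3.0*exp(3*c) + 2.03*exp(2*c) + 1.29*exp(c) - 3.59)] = (-0.36*exp(6*c) - 525.5073*exp(5*c) + 434.569091*exp(4*c) - 55.319677*exp(3*c) + 577.652349*exp(2*c) - 200.035012*exp(c) - 30.18472)*exp(c)/(27.0*exp(9*c) - 54.81*exp(8*c) + 2.25809999999999*exp(7*c) + 135.701173*exp(6*c) - 132.149583*exp(5*c) - 49.112076*exp(4*c) + 170.253009*exp(3*c) - 60.566172*exp(2*c) - 49.876947*exp(c) + 46.268279)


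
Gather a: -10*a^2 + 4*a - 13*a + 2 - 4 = -10*a^2 - 9*a - 2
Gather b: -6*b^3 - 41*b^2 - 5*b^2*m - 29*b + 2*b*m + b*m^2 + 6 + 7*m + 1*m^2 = -6*b^3 + b^2*(-5*m - 41) + b*(m^2 + 2*m - 29) + m^2 + 7*m + 6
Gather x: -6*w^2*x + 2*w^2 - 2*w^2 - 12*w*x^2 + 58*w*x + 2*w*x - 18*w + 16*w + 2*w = -12*w*x^2 + x*(-6*w^2 + 60*w)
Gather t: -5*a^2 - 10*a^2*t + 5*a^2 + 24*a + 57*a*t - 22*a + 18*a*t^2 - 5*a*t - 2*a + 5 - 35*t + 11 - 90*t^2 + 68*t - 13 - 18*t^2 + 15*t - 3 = t^2*(18*a - 108) + t*(-10*a^2 + 52*a + 48)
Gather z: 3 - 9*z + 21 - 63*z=24 - 72*z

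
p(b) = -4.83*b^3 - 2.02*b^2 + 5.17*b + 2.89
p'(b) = -14.49*b^2 - 4.04*b + 5.17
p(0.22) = 3.88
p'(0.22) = 3.58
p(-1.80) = 15.21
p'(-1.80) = -34.51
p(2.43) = -65.78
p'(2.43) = -90.21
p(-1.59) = 8.98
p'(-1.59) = -25.04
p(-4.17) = 296.44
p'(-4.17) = -229.95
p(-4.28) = 322.44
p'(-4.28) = -242.97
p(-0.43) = 0.68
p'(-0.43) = 4.23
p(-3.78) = 215.35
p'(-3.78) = -186.60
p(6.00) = -1082.09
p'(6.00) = -540.71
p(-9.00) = 3313.81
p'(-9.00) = -1132.16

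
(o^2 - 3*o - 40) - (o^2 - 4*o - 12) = o - 28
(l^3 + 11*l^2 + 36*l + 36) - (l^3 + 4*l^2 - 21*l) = 7*l^2 + 57*l + 36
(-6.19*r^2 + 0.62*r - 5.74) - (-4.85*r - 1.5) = -6.19*r^2 + 5.47*r - 4.24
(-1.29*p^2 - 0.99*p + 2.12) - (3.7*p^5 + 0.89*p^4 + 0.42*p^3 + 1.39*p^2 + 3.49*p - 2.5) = -3.7*p^5 - 0.89*p^4 - 0.42*p^3 - 2.68*p^2 - 4.48*p + 4.62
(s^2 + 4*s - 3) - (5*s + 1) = s^2 - s - 4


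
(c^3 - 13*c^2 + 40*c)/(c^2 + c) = (c^2 - 13*c + 40)/(c + 1)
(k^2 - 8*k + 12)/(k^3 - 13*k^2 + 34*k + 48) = (k - 2)/(k^2 - 7*k - 8)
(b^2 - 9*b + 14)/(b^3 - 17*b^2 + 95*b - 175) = (b - 2)/(b^2 - 10*b + 25)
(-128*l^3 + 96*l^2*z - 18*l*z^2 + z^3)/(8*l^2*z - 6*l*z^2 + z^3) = (64*l^2 - 16*l*z + z^2)/(z*(-4*l + z))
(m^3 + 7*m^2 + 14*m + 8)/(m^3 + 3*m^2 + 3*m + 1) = (m^2 + 6*m + 8)/(m^2 + 2*m + 1)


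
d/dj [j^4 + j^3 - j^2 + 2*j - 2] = 4*j^3 + 3*j^2 - 2*j + 2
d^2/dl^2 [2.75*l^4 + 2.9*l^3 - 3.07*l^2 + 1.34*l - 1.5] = 33.0*l^2 + 17.4*l - 6.14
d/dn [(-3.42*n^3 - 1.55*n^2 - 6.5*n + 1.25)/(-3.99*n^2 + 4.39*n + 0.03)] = (13.6458*n^4 - 30.0276*n^3 - 33.0473*n^2 + 9.882*n - 5.6825)/(15.9201*n^4 - 35.0322*n^3 + 19.0327*n^2 + 0.2634*n + 0.0009)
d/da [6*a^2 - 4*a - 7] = 12*a - 4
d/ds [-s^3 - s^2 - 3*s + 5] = -3*s^2 - 2*s - 3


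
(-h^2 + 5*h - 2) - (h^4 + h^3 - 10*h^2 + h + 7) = -h^4 - h^3 + 9*h^2 + 4*h - 9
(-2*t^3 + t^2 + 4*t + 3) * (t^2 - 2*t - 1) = -2*t^5 + 5*t^4 + 4*t^3 - 6*t^2 - 10*t - 3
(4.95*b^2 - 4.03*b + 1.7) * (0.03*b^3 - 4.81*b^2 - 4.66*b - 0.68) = 0.1485*b^5 - 23.9304*b^4 - 3.6317*b^3 + 7.2368*b^2 - 5.1816*b - 1.156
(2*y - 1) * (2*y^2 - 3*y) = 4*y^3 - 8*y^2 + 3*y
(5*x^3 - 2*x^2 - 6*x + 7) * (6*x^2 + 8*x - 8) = 30*x^5 + 28*x^4 - 92*x^3 + 10*x^2 + 104*x - 56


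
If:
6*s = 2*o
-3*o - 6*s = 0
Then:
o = 0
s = 0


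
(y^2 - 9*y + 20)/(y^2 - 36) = (y^2 - 9*y + 20)/(y^2 - 36)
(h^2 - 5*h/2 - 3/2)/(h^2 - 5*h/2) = (2*h^2 - 5*h - 3)/(h*(2*h - 5))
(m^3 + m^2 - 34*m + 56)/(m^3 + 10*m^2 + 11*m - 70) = (m - 4)/(m + 5)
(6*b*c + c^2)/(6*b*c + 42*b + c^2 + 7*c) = c/(c + 7)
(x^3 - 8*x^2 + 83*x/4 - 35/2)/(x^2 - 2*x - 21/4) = (2*x^2 - 9*x + 10)/(2*x + 3)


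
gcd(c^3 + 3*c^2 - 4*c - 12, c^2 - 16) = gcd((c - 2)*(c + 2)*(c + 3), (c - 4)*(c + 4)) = 1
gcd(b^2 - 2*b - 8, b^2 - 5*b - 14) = b + 2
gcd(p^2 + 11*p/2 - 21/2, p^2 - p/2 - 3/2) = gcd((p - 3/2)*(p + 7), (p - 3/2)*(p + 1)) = p - 3/2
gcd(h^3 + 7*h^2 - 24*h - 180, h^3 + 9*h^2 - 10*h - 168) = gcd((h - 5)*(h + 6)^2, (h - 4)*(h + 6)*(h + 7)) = h + 6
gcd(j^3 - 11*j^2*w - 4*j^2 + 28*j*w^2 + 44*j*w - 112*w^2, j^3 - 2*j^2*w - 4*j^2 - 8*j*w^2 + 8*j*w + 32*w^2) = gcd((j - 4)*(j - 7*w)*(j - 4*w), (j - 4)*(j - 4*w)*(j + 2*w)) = -j^2 + 4*j*w + 4*j - 16*w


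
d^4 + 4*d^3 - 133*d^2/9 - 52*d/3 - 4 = (d - 3)*(d + 1/3)*(d + 2/3)*(d + 6)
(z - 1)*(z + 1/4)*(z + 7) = z^3 + 25*z^2/4 - 11*z/2 - 7/4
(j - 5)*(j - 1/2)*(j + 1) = j^3 - 9*j^2/2 - 3*j + 5/2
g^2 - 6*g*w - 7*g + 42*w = (g - 7)*(g - 6*w)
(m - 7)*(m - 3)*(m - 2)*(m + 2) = m^4 - 10*m^3 + 17*m^2 + 40*m - 84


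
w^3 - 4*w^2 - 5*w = w*(w - 5)*(w + 1)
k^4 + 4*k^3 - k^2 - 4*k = k*(k - 1)*(k + 1)*(k + 4)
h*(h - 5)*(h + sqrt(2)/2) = h^3 - 5*h^2 + sqrt(2)*h^2/2 - 5*sqrt(2)*h/2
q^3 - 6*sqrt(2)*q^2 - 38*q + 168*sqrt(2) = (q - 7*sqrt(2))*(q - 3*sqrt(2))*(q + 4*sqrt(2))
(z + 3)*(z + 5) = z^2 + 8*z + 15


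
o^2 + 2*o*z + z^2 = (o + z)^2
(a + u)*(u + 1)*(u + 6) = a*u^2 + 7*a*u + 6*a + u^3 + 7*u^2 + 6*u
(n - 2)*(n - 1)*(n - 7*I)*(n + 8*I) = n^4 - 3*n^3 + I*n^3 + 58*n^2 - 3*I*n^2 - 168*n + 2*I*n + 112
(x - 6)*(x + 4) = x^2 - 2*x - 24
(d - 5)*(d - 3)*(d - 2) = d^3 - 10*d^2 + 31*d - 30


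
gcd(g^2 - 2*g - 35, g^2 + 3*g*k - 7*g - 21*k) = g - 7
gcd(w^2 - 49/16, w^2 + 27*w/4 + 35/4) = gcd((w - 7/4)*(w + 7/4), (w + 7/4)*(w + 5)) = w + 7/4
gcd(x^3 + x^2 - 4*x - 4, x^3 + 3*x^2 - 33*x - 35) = x + 1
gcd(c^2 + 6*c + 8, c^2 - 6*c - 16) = c + 2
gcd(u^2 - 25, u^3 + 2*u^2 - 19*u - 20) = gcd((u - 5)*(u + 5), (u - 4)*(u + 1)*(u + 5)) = u + 5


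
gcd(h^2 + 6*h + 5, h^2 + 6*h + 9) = 1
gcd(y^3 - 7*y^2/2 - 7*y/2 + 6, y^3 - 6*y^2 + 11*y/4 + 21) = y^2 - 5*y/2 - 6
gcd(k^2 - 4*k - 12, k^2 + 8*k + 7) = 1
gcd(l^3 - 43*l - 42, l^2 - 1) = l + 1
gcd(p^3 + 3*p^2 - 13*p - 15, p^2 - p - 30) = p + 5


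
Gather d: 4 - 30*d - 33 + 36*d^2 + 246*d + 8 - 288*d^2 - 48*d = -252*d^2 + 168*d - 21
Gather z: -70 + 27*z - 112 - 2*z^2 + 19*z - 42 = -2*z^2 + 46*z - 224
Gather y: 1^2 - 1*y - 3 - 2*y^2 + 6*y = -2*y^2 + 5*y - 2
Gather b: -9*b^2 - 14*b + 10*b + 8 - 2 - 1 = -9*b^2 - 4*b + 5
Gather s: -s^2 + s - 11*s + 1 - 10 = -s^2 - 10*s - 9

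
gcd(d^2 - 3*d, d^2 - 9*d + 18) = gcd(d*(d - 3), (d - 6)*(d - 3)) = d - 3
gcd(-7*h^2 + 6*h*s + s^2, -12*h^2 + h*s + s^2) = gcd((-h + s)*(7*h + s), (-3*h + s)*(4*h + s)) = 1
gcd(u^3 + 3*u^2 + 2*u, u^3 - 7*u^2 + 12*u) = u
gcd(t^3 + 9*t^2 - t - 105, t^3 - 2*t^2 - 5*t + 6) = t - 3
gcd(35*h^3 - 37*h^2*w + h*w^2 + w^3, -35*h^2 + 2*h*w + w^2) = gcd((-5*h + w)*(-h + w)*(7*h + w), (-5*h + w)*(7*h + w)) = -35*h^2 + 2*h*w + w^2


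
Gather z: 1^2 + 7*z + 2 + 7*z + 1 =14*z + 4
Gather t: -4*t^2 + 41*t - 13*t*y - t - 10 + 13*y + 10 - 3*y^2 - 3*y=-4*t^2 + t*(40 - 13*y) - 3*y^2 + 10*y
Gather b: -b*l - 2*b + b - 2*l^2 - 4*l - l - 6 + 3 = b*(-l - 1) - 2*l^2 - 5*l - 3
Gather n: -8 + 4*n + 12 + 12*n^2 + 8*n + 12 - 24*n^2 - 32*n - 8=-12*n^2 - 20*n + 8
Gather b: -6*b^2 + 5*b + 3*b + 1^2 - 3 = -6*b^2 + 8*b - 2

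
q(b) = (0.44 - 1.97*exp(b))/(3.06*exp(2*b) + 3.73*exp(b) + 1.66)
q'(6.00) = 0.00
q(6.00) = 0.00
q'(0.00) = -0.02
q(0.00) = -0.18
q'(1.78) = 0.07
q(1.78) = -0.09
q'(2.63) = 0.04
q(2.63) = -0.04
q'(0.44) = 0.04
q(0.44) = -0.18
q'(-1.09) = -0.16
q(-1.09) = -0.07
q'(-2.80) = -0.09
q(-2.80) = 0.17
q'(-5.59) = -0.01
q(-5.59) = 0.26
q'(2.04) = 0.06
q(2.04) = -0.07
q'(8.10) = 0.00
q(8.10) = -0.00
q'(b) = (0.44 - 1.97*exp(b))*(-6.12*exp(2*b) - 3.73*exp(b))/(3.06*exp(2*b) + 3.73*exp(b) + 1.66)^2 - 1.97*exp(b)/(3.06*exp(2*b) + 3.73*exp(b) + 1.66) = (6.0282*exp(2*b) - 2.6928*exp(b) - 4.9114)*exp(b)/(9.3636*exp(4*b) + 22.8276*exp(3*b) + 24.0721*exp(2*b) + 12.3836*exp(b) + 2.7556)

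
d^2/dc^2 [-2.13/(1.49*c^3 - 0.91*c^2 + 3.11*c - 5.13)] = ((19.0422*c - 3.8766)*(1.49*c^3 - 0.91*c^2 + 3.11*c - 5.13) - 2.13*(4.47*c^2 - 1.82*c + 3.11)*(8.94*c^2 - 3.64*c + 6.22))/(1.49*c^3 - 0.91*c^2 + 3.11*c - 5.13)^3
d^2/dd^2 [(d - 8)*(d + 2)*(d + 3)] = 6*d - 6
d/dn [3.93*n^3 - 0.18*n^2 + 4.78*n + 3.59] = 11.79*n^2 - 0.36*n + 4.78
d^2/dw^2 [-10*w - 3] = 0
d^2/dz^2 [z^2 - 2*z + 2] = 2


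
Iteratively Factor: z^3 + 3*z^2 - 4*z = (z + 4)*(z^2 - z) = z*(z + 4)*(z - 1)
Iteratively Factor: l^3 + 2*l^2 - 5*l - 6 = (l - 2)*(l^2 + 4*l + 3) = (l - 2)*(l + 1)*(l + 3)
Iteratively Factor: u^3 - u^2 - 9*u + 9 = (u - 1)*(u^2 - 9) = (u - 3)*(u - 1)*(u + 3)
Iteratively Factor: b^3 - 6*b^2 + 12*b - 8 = (b - 2)*(b^2 - 4*b + 4) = (b - 2)^2*(b - 2)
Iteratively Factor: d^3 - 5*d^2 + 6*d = (d - 3)*(d^2 - 2*d) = d*(d - 3)*(d - 2)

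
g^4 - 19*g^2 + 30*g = g*(g - 3)*(g - 2)*(g + 5)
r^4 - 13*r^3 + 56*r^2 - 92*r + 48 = (r - 6)*(r - 4)*(r - 2)*(r - 1)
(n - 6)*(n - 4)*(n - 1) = n^3 - 11*n^2 + 34*n - 24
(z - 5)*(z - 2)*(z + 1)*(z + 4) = z^4 - 2*z^3 - 21*z^2 + 22*z + 40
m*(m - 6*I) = m^2 - 6*I*m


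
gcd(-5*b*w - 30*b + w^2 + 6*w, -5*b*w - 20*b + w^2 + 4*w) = -5*b + w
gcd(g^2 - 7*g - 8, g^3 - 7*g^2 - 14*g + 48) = g - 8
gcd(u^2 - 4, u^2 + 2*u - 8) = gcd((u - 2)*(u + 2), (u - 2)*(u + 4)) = u - 2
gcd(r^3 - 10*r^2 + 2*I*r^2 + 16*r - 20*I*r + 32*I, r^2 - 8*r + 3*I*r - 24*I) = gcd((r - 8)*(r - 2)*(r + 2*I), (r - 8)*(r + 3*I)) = r - 8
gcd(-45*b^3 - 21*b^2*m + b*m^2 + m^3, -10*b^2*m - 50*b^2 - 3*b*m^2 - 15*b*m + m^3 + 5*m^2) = 5*b - m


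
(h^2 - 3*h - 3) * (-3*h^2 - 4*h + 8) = -3*h^4 + 5*h^3 + 29*h^2 - 12*h - 24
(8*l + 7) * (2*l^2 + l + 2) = 16*l^3 + 22*l^2 + 23*l + 14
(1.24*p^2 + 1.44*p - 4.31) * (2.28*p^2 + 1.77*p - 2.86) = 2.8272*p^4 + 5.478*p^3 - 10.8244*p^2 - 11.7471*p + 12.3266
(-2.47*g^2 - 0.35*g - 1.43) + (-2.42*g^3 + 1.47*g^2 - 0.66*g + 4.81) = -2.42*g^3 - 1.0*g^2 - 1.01*g + 3.38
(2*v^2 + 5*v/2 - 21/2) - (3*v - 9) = 2*v^2 - v/2 - 3/2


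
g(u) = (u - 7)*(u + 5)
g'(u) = 2*u - 2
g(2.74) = -32.97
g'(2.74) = 3.48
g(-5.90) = 11.61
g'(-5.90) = -13.80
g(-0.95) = -32.20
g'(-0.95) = -3.90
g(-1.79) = -28.22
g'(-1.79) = -5.58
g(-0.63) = -33.34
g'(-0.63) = -3.26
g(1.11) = -35.99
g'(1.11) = 0.22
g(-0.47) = -33.84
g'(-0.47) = -2.94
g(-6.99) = 27.84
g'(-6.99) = -15.98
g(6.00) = -11.00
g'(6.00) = 10.00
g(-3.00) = -20.00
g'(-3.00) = -8.00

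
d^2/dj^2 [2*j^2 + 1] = 4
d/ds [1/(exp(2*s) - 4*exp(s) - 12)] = 2*(2 - exp(s))*exp(s)/(-exp(2*s) + 4*exp(s) + 12)^2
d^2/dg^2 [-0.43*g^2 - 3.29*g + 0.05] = -0.860000000000000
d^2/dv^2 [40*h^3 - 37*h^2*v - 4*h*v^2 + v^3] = -8*h + 6*v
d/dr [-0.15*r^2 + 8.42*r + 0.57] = 8.42 - 0.3*r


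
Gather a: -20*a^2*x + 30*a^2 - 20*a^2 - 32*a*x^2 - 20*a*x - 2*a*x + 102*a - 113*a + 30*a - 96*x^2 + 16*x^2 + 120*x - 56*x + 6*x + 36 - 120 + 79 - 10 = a^2*(10 - 20*x) + a*(-32*x^2 - 22*x + 19) - 80*x^2 + 70*x - 15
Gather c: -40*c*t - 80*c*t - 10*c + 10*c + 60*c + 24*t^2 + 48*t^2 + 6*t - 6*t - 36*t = c*(60 - 120*t) + 72*t^2 - 36*t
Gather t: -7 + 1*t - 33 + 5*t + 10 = 6*t - 30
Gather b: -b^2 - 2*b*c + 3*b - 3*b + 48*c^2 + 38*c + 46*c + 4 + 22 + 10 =-b^2 - 2*b*c + 48*c^2 + 84*c + 36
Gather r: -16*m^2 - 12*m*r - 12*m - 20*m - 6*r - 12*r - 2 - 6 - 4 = -16*m^2 - 32*m + r*(-12*m - 18) - 12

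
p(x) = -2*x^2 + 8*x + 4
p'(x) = 8 - 4*x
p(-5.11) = -89.10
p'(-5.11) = 28.44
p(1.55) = 11.60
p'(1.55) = 1.80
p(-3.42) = -46.75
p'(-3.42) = 21.68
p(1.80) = 11.92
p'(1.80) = 0.80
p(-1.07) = -6.85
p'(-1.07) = 12.28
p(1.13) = 10.49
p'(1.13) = 3.48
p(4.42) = 0.29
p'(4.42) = -9.68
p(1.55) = 11.60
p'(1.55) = 1.80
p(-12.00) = -380.00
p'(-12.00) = 56.00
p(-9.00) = -230.00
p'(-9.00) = 44.00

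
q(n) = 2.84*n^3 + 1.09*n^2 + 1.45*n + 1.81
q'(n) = 8.52*n^2 + 2.18*n + 1.45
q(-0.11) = 1.66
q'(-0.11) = 1.31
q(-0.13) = 1.63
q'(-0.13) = 1.31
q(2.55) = 59.69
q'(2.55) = 62.41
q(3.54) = 146.59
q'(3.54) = 115.94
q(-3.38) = -100.30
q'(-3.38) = 91.42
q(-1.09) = -2.15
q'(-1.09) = 9.20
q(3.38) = 128.83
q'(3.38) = 106.15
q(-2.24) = -27.89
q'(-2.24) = 39.32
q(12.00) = 5083.69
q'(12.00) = 1254.49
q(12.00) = 5083.69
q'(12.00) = 1254.49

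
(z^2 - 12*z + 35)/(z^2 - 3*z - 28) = (z - 5)/(z + 4)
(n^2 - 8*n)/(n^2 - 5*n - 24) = n/(n + 3)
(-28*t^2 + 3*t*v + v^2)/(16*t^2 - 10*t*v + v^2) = (-28*t^2 + 3*t*v + v^2)/(16*t^2 - 10*t*v + v^2)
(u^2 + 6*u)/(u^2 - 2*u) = (u + 6)/(u - 2)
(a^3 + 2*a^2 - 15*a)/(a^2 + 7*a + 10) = a*(a - 3)/(a + 2)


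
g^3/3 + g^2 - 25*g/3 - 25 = (g/3 + 1)*(g - 5)*(g + 5)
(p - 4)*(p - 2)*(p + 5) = p^3 - p^2 - 22*p + 40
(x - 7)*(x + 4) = x^2 - 3*x - 28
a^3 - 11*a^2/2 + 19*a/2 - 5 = (a - 5/2)*(a - 2)*(a - 1)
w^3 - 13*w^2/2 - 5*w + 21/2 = (w - 7)*(w - 1)*(w + 3/2)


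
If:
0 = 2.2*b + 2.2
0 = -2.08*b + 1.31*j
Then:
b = -1.00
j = -1.59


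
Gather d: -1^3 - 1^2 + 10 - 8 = 0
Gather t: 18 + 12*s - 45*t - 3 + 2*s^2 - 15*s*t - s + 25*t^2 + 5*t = 2*s^2 + 11*s + 25*t^2 + t*(-15*s - 40) + 15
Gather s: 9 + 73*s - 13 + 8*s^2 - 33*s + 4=8*s^2 + 40*s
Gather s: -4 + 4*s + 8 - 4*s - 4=0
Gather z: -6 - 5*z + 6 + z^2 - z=z^2 - 6*z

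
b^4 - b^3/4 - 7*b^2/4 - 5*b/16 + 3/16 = (b - 3/2)*(b - 1/4)*(b + 1/2)*(b + 1)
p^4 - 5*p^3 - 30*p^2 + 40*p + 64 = (p - 8)*(p - 2)*(p + 1)*(p + 4)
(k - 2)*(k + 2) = k^2 - 4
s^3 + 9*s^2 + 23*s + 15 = (s + 1)*(s + 3)*(s + 5)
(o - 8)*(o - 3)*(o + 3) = o^3 - 8*o^2 - 9*o + 72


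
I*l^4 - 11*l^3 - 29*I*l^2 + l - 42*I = (l + 2*I)*(l + 3*I)*(l + 7*I)*(I*l + 1)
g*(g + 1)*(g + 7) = g^3 + 8*g^2 + 7*g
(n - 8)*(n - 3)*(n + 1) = n^3 - 10*n^2 + 13*n + 24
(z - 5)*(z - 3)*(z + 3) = z^3 - 5*z^2 - 9*z + 45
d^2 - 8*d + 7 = (d - 7)*(d - 1)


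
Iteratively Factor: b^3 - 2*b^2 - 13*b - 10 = (b - 5)*(b^2 + 3*b + 2) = (b - 5)*(b + 2)*(b + 1)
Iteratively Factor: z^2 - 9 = (z + 3)*(z - 3)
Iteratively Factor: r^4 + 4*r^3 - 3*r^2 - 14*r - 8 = (r - 2)*(r^3 + 6*r^2 + 9*r + 4) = (r - 2)*(r + 1)*(r^2 + 5*r + 4) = (r - 2)*(r + 1)*(r + 4)*(r + 1)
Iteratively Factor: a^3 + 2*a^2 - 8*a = (a - 2)*(a^2 + 4*a) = a*(a - 2)*(a + 4)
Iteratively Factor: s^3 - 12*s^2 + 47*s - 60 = (s - 4)*(s^2 - 8*s + 15) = (s - 4)*(s - 3)*(s - 5)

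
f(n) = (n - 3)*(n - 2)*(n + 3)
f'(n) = (n - 3)*(n - 2) + (n - 3)*(n + 3) + (n - 2)*(n + 3) = 3*n^2 - 4*n - 9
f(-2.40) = 14.26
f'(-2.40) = 17.88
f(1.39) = 4.31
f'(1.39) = -8.76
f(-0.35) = 20.86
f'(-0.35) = -7.23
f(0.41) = 14.04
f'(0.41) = -10.14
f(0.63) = 11.79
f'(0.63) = -10.33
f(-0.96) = 23.91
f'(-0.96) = -2.40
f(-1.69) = 22.67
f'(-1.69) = 6.33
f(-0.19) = 19.63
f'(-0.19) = -8.13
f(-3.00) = 0.00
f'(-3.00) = 30.00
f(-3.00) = 0.00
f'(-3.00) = 30.00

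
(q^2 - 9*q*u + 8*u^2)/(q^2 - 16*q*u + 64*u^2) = (q - u)/(q - 8*u)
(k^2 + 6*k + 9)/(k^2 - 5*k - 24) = (k + 3)/(k - 8)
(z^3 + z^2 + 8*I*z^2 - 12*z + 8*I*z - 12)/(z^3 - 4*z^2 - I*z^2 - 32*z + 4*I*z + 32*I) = (z^3 + z^2*(1 + 8*I) + z*(-12 + 8*I) - 12)/(z^3 + z^2*(-4 - I) + z*(-32 + 4*I) + 32*I)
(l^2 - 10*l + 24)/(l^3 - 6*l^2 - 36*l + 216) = (l - 4)/(l^2 - 36)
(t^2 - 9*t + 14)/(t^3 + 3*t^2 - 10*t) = (t - 7)/(t*(t + 5))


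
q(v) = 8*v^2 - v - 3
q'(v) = 16*v - 1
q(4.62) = 163.14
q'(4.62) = 72.92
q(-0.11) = -2.79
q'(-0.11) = -2.76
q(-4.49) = 162.77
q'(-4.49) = -72.84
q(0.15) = -2.97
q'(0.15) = 1.40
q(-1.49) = 16.25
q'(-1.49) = -24.84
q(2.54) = 46.07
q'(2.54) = 39.64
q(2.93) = 62.75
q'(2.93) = 45.88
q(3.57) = 95.39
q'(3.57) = 56.12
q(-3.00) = 72.00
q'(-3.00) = -49.00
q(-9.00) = 654.00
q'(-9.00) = -145.00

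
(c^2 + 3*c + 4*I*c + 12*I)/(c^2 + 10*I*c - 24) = (c + 3)/(c + 6*I)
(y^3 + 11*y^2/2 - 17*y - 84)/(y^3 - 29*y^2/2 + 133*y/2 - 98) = (2*y^2 + 19*y + 42)/(2*y^2 - 21*y + 49)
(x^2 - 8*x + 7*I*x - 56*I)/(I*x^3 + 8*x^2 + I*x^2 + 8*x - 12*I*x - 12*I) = (-I*x^2 + x*(7 + 8*I) - 56)/(x^3 + x^2*(1 - 8*I) + x*(-12 - 8*I) - 12)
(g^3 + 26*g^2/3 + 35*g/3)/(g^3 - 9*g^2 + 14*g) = (3*g^2 + 26*g + 35)/(3*(g^2 - 9*g + 14))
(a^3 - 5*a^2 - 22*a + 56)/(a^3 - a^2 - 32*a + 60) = (a^2 - 3*a - 28)/(a^2 + a - 30)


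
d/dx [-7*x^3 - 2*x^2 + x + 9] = -21*x^2 - 4*x + 1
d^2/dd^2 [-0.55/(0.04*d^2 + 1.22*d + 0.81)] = (0.00176*d^2 + 0.05368*d - 0.55*(0.08*d + 1.22)*(0.16*d + 2.44) + 0.03564)/(0.04*d^2 + 1.22*d + 0.81)^3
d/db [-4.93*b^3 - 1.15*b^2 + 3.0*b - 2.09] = -14.79*b^2 - 2.3*b + 3.0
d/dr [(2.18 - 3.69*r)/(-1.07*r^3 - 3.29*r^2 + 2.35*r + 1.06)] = (-7.8966*r^3 - 5.1423*r^2 + 14.3444*r - 9.0344)/(1.1449*r^6 + 7.0406*r^5 + 5.7951*r^4 - 17.7314*r^3 - 1.4523*r^2 + 4.982*r + 1.1236)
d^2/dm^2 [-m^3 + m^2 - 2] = 2 - 6*m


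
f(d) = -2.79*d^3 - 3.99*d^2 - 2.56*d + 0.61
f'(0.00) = -2.56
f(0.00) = 0.61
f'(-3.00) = -53.95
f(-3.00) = 47.71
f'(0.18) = -4.27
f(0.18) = 0.00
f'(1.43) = -31.09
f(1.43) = -19.37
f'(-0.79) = -1.48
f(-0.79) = 1.52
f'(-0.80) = -1.53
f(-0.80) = 1.53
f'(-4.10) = -110.54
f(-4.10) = 136.32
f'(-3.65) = -84.94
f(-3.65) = 92.47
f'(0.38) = -6.80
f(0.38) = -1.09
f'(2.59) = -79.37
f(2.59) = -81.26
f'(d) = -8.37*d^2 - 7.98*d - 2.56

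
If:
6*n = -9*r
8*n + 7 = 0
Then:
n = -7/8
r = 7/12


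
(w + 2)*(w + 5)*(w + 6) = w^3 + 13*w^2 + 52*w + 60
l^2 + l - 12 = (l - 3)*(l + 4)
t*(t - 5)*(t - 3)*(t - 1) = t^4 - 9*t^3 + 23*t^2 - 15*t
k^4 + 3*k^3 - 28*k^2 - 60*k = k*(k - 5)*(k + 2)*(k + 6)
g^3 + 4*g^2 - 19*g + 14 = (g - 2)*(g - 1)*(g + 7)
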